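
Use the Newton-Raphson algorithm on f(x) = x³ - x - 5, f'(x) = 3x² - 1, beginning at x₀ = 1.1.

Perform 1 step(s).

f(x) = x³ - x - 5
f'(x) = 3x² - 1
x₀ = 1.1

Newton-Raphson formula: x_{n+1} = x_n - f(x_n)/f'(x_n)

Iteration 1:
  f(1.100000) = -4.769000
  f'(1.100000) = 2.630000
  x_1 = 1.100000 - (-4.769000)/2.630000 = 2.913308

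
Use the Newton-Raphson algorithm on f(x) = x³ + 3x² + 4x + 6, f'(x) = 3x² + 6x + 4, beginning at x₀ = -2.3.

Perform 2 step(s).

f(x) = x³ + 3x² + 4x + 6
f'(x) = 3x² + 6x + 4
x₀ = -2.3

Newton-Raphson formula: x_{n+1} = x_n - f(x_n)/f'(x_n)

Iteration 1:
  f(-2.300000) = 0.503000
  f'(-2.300000) = 6.070000
  x_1 = -2.300000 - 0.503000/6.070000 = -2.382867
Iteration 2:
  f(-2.382867) = -0.027350
  f'(-2.382867) = 6.736960
  x_2 = -2.382867 - (-0.027350)/6.736960 = -2.378807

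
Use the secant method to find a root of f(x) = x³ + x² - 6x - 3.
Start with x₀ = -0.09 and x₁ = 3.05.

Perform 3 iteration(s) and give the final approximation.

f(x) = x³ + x² - 6x - 3
x₀ = -0.09, x₁ = 3.05

Secant formula: x_{n+1} = x_n - f(x_n)(x_n - x_{n-1})/(f(x_n) - f(x_{n-1}))

Iteration 1:
  f(-0.090000) = -2.452629
  f(3.050000) = 16.375125
  x_2 = 3.050000 - 16.375125×(3.050000 - (-0.090000))/(16.375125 - (-2.452629))
       = 0.319037
Iteration 2:
  f(3.050000) = 16.375125
  f(0.319037) = -4.779966
  x_3 = 0.319037 - (-4.779966)×(0.319037 - 3.050000)/(-4.779966 - 16.375125)
       = 0.936095
Iteration 3:
  f(0.319037) = -4.779966
  f(0.936095) = -6.920020
  x_4 = 0.936095 - (-6.920020)×(0.936095 - 0.319037)/(-6.920020 - (-4.779966))
       = -1.059205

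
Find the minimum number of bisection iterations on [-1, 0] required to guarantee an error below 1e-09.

We need (b-a)/2^n ≤ 1e-09
(0 - (-1))/2^n ≤ 1e-09
1/2^n ≤ 1e-09
2^n ≥ 1000000000
n ≥ log₂(1000000000) = 29.90
n ≥ 30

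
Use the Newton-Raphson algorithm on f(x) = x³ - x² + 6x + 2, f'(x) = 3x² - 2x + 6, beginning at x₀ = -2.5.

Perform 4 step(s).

f(x) = x³ - x² + 6x + 2
f'(x) = 3x² - 2x + 6
x₀ = -2.5

Newton-Raphson formula: x_{n+1} = x_n - f(x_n)/f'(x_n)

Iteration 1:
  f(-2.500000) = -34.875000
  f'(-2.500000) = 29.750000
  x_1 = -2.500000 - (-34.875000)/29.750000 = -1.327731
Iteration 2:
  f(-1.327731) = -10.069874
  f'(-1.327731) = 13.944072
  x_2 = -1.327731 - (-10.069874)/13.944072 = -0.605569
Iteration 3:
  f(-0.605569) = -2.222202
  f'(-0.605569) = 8.311282
  x_3 = -0.605569 - (-2.222202)/8.311282 = -0.338198
Iteration 4:
  f(-0.338198) = -0.182246
  f'(-0.338198) = 7.019528
  x_4 = -0.338198 - (-0.182246)/7.019528 = -0.312235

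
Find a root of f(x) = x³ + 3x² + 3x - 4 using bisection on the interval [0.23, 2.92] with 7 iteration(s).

f(x) = x³ + 3x² + 3x - 4
Initial interval: [0.23, 2.92]

Iteration 1:
  c_1 = (0.230000 + 2.920000)/2 = 1.575000
  f(c_1) = f(1.575000) = 12.073859
  f(a) × f(c) < 0, new interval: [0.230000, 1.575000]
Iteration 2:
  c_2 = (0.230000 + 1.575000)/2 = 0.902500
  f(c_2) = f(0.902500) = 1.886111
  f(a) × f(c) < 0, new interval: [0.230000, 0.902500]
Iteration 3:
  c_3 = (0.230000 + 0.902500)/2 = 0.566250
  f(c_3) = f(0.566250) = -1.157771
  f(a) × f(c) ≥ 0, new interval: [0.566250, 0.902500]
Iteration 4:
  c_4 = (0.566250 + 0.902500)/2 = 0.734375
  f(c_4) = f(0.734375) = 0.217098
  f(a) × f(c) < 0, new interval: [0.566250, 0.734375]
Iteration 5:
  c_5 = (0.566250 + 0.734375)/2 = 0.650313
  f(c_5) = f(0.650313) = -0.505322
  f(a) × f(c) ≥ 0, new interval: [0.650313, 0.734375]
Iteration 6:
  c_6 = (0.650313 + 0.734375)/2 = 0.692344
  f(c_6) = f(0.692344) = -0.153081
  f(a) × f(c) ≥ 0, new interval: [0.692344, 0.734375]
Iteration 7:
  c_7 = (0.692344 + 0.734375)/2 = 0.713359
  f(c_7) = f(0.713359) = 0.029738
  f(a) × f(c) < 0, new interval: [0.692344, 0.713359]

After 7 iteration(s), the approximation is c_7 = 0.713359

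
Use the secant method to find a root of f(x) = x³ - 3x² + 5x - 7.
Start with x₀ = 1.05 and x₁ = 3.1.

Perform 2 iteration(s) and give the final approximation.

f(x) = x³ - 3x² + 5x - 7
x₀ = 1.05, x₁ = 3.1

Secant formula: x_{n+1} = x_n - f(x_n)(x_n - x_{n-1})/(f(x_n) - f(x_{n-1}))

Iteration 1:
  f(1.050000) = -3.899875
  f(3.100000) = 9.461000
  x_2 = 3.100000 - 9.461000×(3.100000 - 1.050000)/(9.461000 - (-3.899875))
       = 1.648370
Iteration 2:
  f(3.100000) = 9.461000
  f(1.648370) = -2.430697
  x_3 = 1.648370 - (-2.430697)×(1.648370 - 3.100000)/(-2.430697 - 9.461000)
       = 1.945087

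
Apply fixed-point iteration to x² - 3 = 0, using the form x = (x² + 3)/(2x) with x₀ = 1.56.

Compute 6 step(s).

Equation: x² - 3 = 0
Fixed-point form: x = (x² + 3)/(2x)
x₀ = 1.56

x_1 = g(1.560000) = 1.741538
x_2 = g(1.741538) = 1.732077
x_3 = g(1.732077) = 1.732051
x_4 = g(1.732051) = 1.732051
x_5 = g(1.732051) = 1.732051
x_6 = g(1.732051) = 1.732051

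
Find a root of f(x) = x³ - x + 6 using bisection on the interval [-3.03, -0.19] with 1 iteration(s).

f(x) = x³ - x + 6
Initial interval: [-3.03, -0.19]

Iteration 1:
  c_1 = (-3.030000 + (-0.190000))/2 = -1.610000
  f(c_1) = f(-1.610000) = 3.436719
  f(a) × f(c) < 0, new interval: [-3.030000, -1.610000]

After 1 iteration(s), the approximation is c_1 = -1.610000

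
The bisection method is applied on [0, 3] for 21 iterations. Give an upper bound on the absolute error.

Bisection error bound: |error| ≤ (b-a)/2^n
|error| ≤ (3 - 0)/2^21 = 3/2^21
|error| ≤ 0.0000014305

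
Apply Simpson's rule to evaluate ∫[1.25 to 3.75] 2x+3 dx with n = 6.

f(x) = 2x+3
a = 1.25, b = 3.75, n = 6
h = (b - a)/n = 0.416667

Simpson's rule: (h/3)[f(x₀) + 4f(x₁) + 2f(x₂) + ... + f(xₙ)]

x_0 = 1.2500, f(x_0) = 5.500000, coefficient = 1
x_1 = 1.6667, f(x_1) = 6.333333, coefficient = 4
x_2 = 2.0833, f(x_2) = 7.166667, coefficient = 2
x_3 = 2.5000, f(x_3) = 8.000000, coefficient = 4
x_4 = 2.9167, f(x_4) = 8.833333, coefficient = 2
x_5 = 3.3333, f(x_5) = 9.666667, coefficient = 4
x_6 = 3.7500, f(x_6) = 10.500000, coefficient = 1

I ≈ (0.416667/3) × 144.000000 = 20.000000
Exact value: 20.000000
Error: 0.000000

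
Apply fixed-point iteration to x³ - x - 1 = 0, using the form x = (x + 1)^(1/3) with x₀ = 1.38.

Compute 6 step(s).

Equation: x³ - x - 1 = 0
Fixed-point form: x = (x + 1)^(1/3)
x₀ = 1.38

x_1 = g(1.380000) = 1.335136
x_2 = g(1.335136) = 1.326694
x_3 = g(1.326694) = 1.325093
x_4 = g(1.325093) = 1.324789
x_5 = g(1.324789) = 1.324731
x_6 = g(1.324731) = 1.324721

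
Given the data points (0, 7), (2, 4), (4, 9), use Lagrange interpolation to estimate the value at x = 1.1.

Lagrange interpolation formula:
P(x) = Σ yᵢ × Lᵢ(x)
where Lᵢ(x) = Π_{j≠i} (x - xⱼ)/(xᵢ - xⱼ)

L_0(1.1) = (1.1 - 2)/(0 - 2) × (1.1 - 4)/(0 - 4) = 0.326250
L_1(1.1) = (1.1 - 0)/(2 - 0) × (1.1 - 4)/(2 - 4) = 0.797500
L_2(1.1) = (1.1 - 0)/(4 - 0) × (1.1 - 2)/(4 - 2) = -0.123750

P(1.1) = 7×L_0(1.1) + 4×L_1(1.1) + 9×L_2(1.1)
P(1.1) = 4.360000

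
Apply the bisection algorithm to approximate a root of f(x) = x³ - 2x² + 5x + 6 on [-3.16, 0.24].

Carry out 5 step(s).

f(x) = x³ - 2x² + 5x + 6
Initial interval: [-3.16, 0.24]

Iteration 1:
  c_1 = (-3.160000 + 0.240000)/2 = -1.460000
  f(c_1) = f(-1.460000) = -8.675336
  f(a) × f(c) ≥ 0, new interval: [-1.460000, 0.240000]
Iteration 2:
  c_2 = (-1.460000 + 0.240000)/2 = -0.610000
  f(c_2) = f(-0.610000) = 1.978819
  f(a) × f(c) < 0, new interval: [-1.460000, -0.610000]
Iteration 3:
  c_3 = (-1.460000 + (-0.610000))/2 = -1.035000
  f(c_3) = f(-1.035000) = -2.426168
  f(a) × f(c) ≥ 0, new interval: [-1.035000, -0.610000]
Iteration 4:
  c_4 = (-1.035000 + (-0.610000))/2 = -0.822500
  f(c_4) = f(-0.822500) = -0.021939
  f(a) × f(c) ≥ 0, new interval: [-0.822500, -0.610000]
Iteration 5:
  c_5 = (-0.822500 + (-0.610000))/2 = -0.716250
  f(c_5) = f(-0.716250) = 1.025276
  f(a) × f(c) < 0, new interval: [-0.822500, -0.716250]

After 5 iteration(s), the approximation is c_5 = -0.716250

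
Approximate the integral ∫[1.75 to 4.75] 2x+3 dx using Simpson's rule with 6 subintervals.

f(x) = 2x+3
a = 1.75, b = 4.75, n = 6
h = (b - a)/n = 0.500000

Simpson's rule: (h/3)[f(x₀) + 4f(x₁) + 2f(x₂) + ... + f(xₙ)]

x_0 = 1.7500, f(x_0) = 6.500000, coefficient = 1
x_1 = 2.2500, f(x_1) = 7.500000, coefficient = 4
x_2 = 2.7500, f(x_2) = 8.500000, coefficient = 2
x_3 = 3.2500, f(x_3) = 9.500000, coefficient = 4
x_4 = 3.7500, f(x_4) = 10.500000, coefficient = 2
x_5 = 4.2500, f(x_5) = 11.500000, coefficient = 4
x_6 = 4.7500, f(x_6) = 12.500000, coefficient = 1

I ≈ (0.500000/3) × 171.000000 = 28.500000
Exact value: 28.500000
Error: 0.000000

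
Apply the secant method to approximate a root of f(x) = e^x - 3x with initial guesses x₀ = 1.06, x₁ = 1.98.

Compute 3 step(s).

f(x) = e^x - 3x
x₀ = 1.06, x₁ = 1.98

Secant formula: x_{n+1} = x_n - f(x_n)(x_n - x_{n-1})/(f(x_n) - f(x_{n-1}))

Iteration 1:
  f(1.060000) = -0.293629
  f(1.980000) = 1.302743
  x_2 = 1.980000 - 1.302743×(1.980000 - 1.060000)/(1.302743 - (-0.293629))
       = 1.229220
Iteration 2:
  f(1.980000) = 1.302743
  f(1.229220) = -0.269098
  x_3 = 1.229220 - (-0.269098)×(1.229220 - 1.980000)/(-0.269098 - 1.302743)
       = 1.357753
Iteration 3:
  f(1.229220) = -0.269098
  f(1.357753) = -0.185810
  x_4 = 1.357753 - (-0.185810)×(1.357753 - 1.229220)/(-0.185810 - (-0.269098))
       = 1.644504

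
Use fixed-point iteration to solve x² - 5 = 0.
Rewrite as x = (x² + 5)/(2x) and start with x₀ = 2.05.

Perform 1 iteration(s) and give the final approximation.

Equation: x² - 5 = 0
Fixed-point form: x = (x² + 5)/(2x)
x₀ = 2.05

x_1 = g(2.050000) = 2.244512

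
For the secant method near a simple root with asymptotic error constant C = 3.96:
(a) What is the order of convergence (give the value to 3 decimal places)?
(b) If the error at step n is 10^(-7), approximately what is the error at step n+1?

(a) Secant method has superlinear convergence with order φ = (1+√5)/2 ≈ 1.618.
    This means |e_{n+1}| ≈ C|e_n|^1.618.

(b) With |e_n| = 10^(-7) and C = 3.96:
    |e_{n+1}| ≈ 3.96 × (10^(-7))^1.618 = 3.96 × 10^(-11.33)

(a) ≈ 1.618 (golden ratio); (b) |e_{n+1}| ≈ 1.868e-11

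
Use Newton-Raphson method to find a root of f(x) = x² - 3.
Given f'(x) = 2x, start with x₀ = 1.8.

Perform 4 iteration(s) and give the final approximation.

f(x) = x² - 3
f'(x) = 2x
x₀ = 1.8

Newton-Raphson formula: x_{n+1} = x_n - f(x_n)/f'(x_n)

Iteration 1:
  f(1.800000) = 0.240000
  f'(1.800000) = 3.600000
  x_1 = 1.800000 - 0.240000/3.600000 = 1.733333
Iteration 2:
  f(1.733333) = 0.004444
  f'(1.733333) = 3.466667
  x_2 = 1.733333 - 0.004444/3.466667 = 1.732051
Iteration 3:
  f(1.732051) = 0.000002
  f'(1.732051) = 3.464103
  x_3 = 1.732051 - 0.000002/3.464103 = 1.732051
Iteration 4:
  f(1.732051) = 0.000000
  f'(1.732051) = 3.464102
  x_4 = 1.732051 - 0.000000/3.464102 = 1.732051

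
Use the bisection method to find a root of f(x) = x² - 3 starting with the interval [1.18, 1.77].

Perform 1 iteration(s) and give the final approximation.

f(x) = x² - 3
Initial interval: [1.18, 1.77]

Iteration 1:
  c_1 = (1.180000 + 1.770000)/2 = 1.475000
  f(c_1) = f(1.475000) = -0.824375
  f(a) × f(c) ≥ 0, new interval: [1.475000, 1.770000]

After 1 iteration(s), the approximation is c_1 = 1.475000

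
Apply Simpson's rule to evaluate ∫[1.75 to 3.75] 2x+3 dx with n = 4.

f(x) = 2x+3
a = 1.75, b = 3.75, n = 4
h = (b - a)/n = 0.500000

Simpson's rule: (h/3)[f(x₀) + 4f(x₁) + 2f(x₂) + ... + f(xₙ)]

x_0 = 1.7500, f(x_0) = 6.500000, coefficient = 1
x_1 = 2.2500, f(x_1) = 7.500000, coefficient = 4
x_2 = 2.7500, f(x_2) = 8.500000, coefficient = 2
x_3 = 3.2500, f(x_3) = 9.500000, coefficient = 4
x_4 = 3.7500, f(x_4) = 10.500000, coefficient = 1

I ≈ (0.500000/3) × 102.000000 = 17.000000
Exact value: 17.000000
Error: 0.000000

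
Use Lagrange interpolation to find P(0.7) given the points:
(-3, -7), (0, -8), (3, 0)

Lagrange interpolation formula:
P(x) = Σ yᵢ × Lᵢ(x)
where Lᵢ(x) = Π_{j≠i} (x - xⱼ)/(xᵢ - xⱼ)

L_0(0.7) = (0.7 - 0)/(-3 - 0) × (0.7 - 3)/(-3 - 3) = -0.089444
L_1(0.7) = (0.7 - (-3))/(0 - (-3)) × (0.7 - 3)/(0 - 3) = 0.945556
L_2(0.7) = (0.7 - (-3))/(3 - (-3)) × (0.7 - 0)/(3 - 0) = 0.143889

P(0.7) = (-7)×L_0(0.7) + (-8)×L_1(0.7) + 0×L_2(0.7)
P(0.7) = -6.938333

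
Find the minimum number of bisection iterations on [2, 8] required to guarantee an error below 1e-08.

We need (b-a)/2^n ≤ 1e-08
(8 - 2)/2^n ≤ 1e-08
6/2^n ≤ 1e-08
2^n ≥ 600000000
n ≥ log₂(600000000) = 29.16
n ≥ 30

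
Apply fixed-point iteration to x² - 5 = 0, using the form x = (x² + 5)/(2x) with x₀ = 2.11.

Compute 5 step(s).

Equation: x² - 5 = 0
Fixed-point form: x = (x² + 5)/(2x)
x₀ = 2.11

x_1 = g(2.110000) = 2.239834
x_2 = g(2.239834) = 2.236071
x_3 = g(2.236071) = 2.236068
x_4 = g(2.236068) = 2.236068
x_5 = g(2.236068) = 2.236068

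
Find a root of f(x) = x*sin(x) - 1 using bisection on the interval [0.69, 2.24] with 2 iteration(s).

f(x) = x*sin(x) - 1
Initial interval: [0.69, 2.24]

Iteration 1:
  c_1 = (0.690000 + 2.240000)/2 = 1.465000
  f(c_1) = f(1.465000) = 0.456809
  f(a) × f(c) < 0, new interval: [0.690000, 1.465000]
Iteration 2:
  c_2 = (0.690000 + 1.465000)/2 = 1.077500
  f(c_2) = f(1.077500) = -0.050963
  f(a) × f(c) ≥ 0, new interval: [1.077500, 1.465000]

After 2 iteration(s), the approximation is c_2 = 1.077500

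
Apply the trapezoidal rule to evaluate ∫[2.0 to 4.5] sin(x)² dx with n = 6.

f(x) = sin(x)²
a = 2.0, b = 4.5, n = 6
h = (b - a)/n = 0.416667

Trapezoidal rule: (h/2)[f(x₀) + 2f(x₁) + 2f(x₂) + ... + f(xₙ)]

x_0 = 2.0000, f(x_0) = 0.826822, coefficient = 1
x_1 = 2.4167, f(x_1) = 0.439675, coefficient = 2
x_2 = 2.8333, f(x_2) = 0.092052, coefficient = 2
x_3 = 3.2500, f(x_3) = 0.011706, coefficient = 2
x_4 = 3.6667, f(x_4) = 0.251279, coefficient = 2
x_5 = 4.0833, f(x_5) = 0.653807, coefficient = 2
x_6 = 4.5000, f(x_6) = 0.955565, coefficient = 1

I ≈ (0.416667/2) × 4.679425 = 0.974880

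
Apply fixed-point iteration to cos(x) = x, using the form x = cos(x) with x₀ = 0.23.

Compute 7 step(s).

Equation: cos(x) = x
Fixed-point form: x = cos(x)
x₀ = 0.23

x_1 = g(0.230000) = 0.973666
x_2 = g(0.973666) = 0.562271
x_3 = g(0.562271) = 0.846046
x_4 = g(0.846046) = 0.662948
x_5 = g(0.662948) = 0.788181
x_6 = g(0.788181) = 0.705136
x_7 = g(0.705136) = 0.761523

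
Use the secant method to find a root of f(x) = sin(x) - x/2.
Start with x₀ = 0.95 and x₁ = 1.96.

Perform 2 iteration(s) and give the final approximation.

f(x) = sin(x) - x/2
x₀ = 0.95, x₁ = 1.96

Secant formula: x_{n+1} = x_n - f(x_n)(x_n - x_{n-1})/(f(x_n) - f(x_{n-1}))

Iteration 1:
  f(0.950000) = 0.338416
  f(1.960000) = -0.054788
  x_2 = 1.960000 - (-0.054788)×(1.960000 - 0.950000)/(-0.054788 - 0.338416)
       = 1.819268
Iteration 2:
  f(1.960000) = -0.054788
  f(1.819268) = 0.059655
  x_3 = 1.819268 - 0.059655×(1.819268 - 1.960000)/(0.059655 - (-0.054788))
       = 1.892626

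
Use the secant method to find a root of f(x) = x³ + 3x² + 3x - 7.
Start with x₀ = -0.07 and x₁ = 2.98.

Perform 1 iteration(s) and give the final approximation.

f(x) = x³ + 3x² + 3x - 7
x₀ = -0.07, x₁ = 2.98

Secant formula: x_{n+1} = x_n - f(x_n)(x_n - x_{n-1})/(f(x_n) - f(x_{n-1}))

Iteration 1:
  f(-0.070000) = -7.195643
  f(2.980000) = 55.044792
  x_2 = 2.980000 - 55.044792×(2.980000 - (-0.070000))/(55.044792 - (-7.195643))
       = 0.282612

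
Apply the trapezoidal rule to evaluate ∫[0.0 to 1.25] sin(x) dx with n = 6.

f(x) = sin(x)
a = 0.0, b = 1.25, n = 6
h = (b - a)/n = 0.208333

Trapezoidal rule: (h/2)[f(x₀) + 2f(x₁) + 2f(x₂) + ... + f(xₙ)]

x_0 = 0.0000, f(x_0) = 0.000000, coefficient = 1
x_1 = 0.2083, f(x_1) = 0.206830, coefficient = 2
x_2 = 0.4167, f(x_2) = 0.404715, coefficient = 2
x_3 = 0.6250, f(x_3) = 0.585097, coefficient = 2
x_4 = 0.8333, f(x_4) = 0.740177, coefficient = 2
x_5 = 1.0417, f(x_5) = 0.863247, coefficient = 2
x_6 = 1.2500, f(x_6) = 0.948985, coefficient = 1

I ≈ (0.208333/2) × 6.549115 = 0.682199
Exact value: 0.684678
Error: 0.002478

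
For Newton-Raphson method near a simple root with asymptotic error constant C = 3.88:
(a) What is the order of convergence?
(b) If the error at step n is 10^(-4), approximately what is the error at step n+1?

(a) Newton-Raphson has quadratic (order 2) convergence near simple roots.
    This means |e_{n+1}| ≈ C|e_n|².

(b) With |e_n| = 10^(-4) and C = 3.88:
    |e_{n+1}| ≈ 3.88 × (10^(-4))² = 3.88 × 10^(-8)

(a) 2 (quadratic); (b) |e_{n+1}| ≈ 3.880e-08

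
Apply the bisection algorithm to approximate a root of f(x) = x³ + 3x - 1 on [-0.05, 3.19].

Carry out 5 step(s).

f(x) = x³ + 3x - 1
Initial interval: [-0.05, 3.19]

Iteration 1:
  c_1 = (-0.050000 + 3.190000)/2 = 1.570000
  f(c_1) = f(1.570000) = 7.579893
  f(a) × f(c) < 0, new interval: [-0.050000, 1.570000]
Iteration 2:
  c_2 = (-0.050000 + 1.570000)/2 = 0.760000
  f(c_2) = f(0.760000) = 1.718976
  f(a) × f(c) < 0, new interval: [-0.050000, 0.760000]
Iteration 3:
  c_3 = (-0.050000 + 0.760000)/2 = 0.355000
  f(c_3) = f(0.355000) = 0.109739
  f(a) × f(c) < 0, new interval: [-0.050000, 0.355000]
Iteration 4:
  c_4 = (-0.050000 + 0.355000)/2 = 0.152500
  f(c_4) = f(0.152500) = -0.538953
  f(a) × f(c) ≥ 0, new interval: [0.152500, 0.355000]
Iteration 5:
  c_5 = (0.152500 + 0.355000)/2 = 0.253750
  f(c_5) = f(0.253750) = -0.222411
  f(a) × f(c) ≥ 0, new interval: [0.253750, 0.355000]

After 5 iteration(s), the approximation is c_5 = 0.253750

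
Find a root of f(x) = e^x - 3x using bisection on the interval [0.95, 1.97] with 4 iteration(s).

f(x) = e^x - 3x
Initial interval: [0.95, 1.97]

Iteration 1:
  c_1 = (0.950000 + 1.970000)/2 = 1.460000
  f(c_1) = f(1.460000) = -0.074040
  f(a) × f(c) ≥ 0, new interval: [1.460000, 1.970000]
Iteration 2:
  c_2 = (1.460000 + 1.970000)/2 = 1.715000
  f(c_2) = f(1.715000) = 0.411676
  f(a) × f(c) < 0, new interval: [1.460000, 1.715000]
Iteration 3:
  c_3 = (1.460000 + 1.715000)/2 = 1.587500
  f(c_3) = f(1.587500) = 0.129005
  f(a) × f(c) < 0, new interval: [1.460000, 1.587500]
Iteration 4:
  c_4 = (1.460000 + 1.587500)/2 = 1.523750
  f(c_4) = f(1.523750) = 0.018153
  f(a) × f(c) < 0, new interval: [1.460000, 1.523750]

After 4 iteration(s), the approximation is c_4 = 1.523750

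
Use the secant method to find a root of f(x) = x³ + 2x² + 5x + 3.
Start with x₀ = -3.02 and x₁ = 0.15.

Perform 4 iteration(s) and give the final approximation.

f(x) = x³ + 2x² + 5x + 3
x₀ = -3.02, x₁ = 0.15

Secant formula: x_{n+1} = x_n - f(x_n)(x_n - x_{n-1})/(f(x_n) - f(x_{n-1}))

Iteration 1:
  f(-3.020000) = -21.402808
  f(0.150000) = 3.798375
  x_2 = 0.150000 - 3.798375×(0.150000 - (-3.020000))/(3.798375 - (-21.402808))
       = -0.327789
Iteration 2:
  f(0.150000) = 3.798375
  f(-0.327789) = 1.540727
  x_3 = -0.327789 - 1.540727×(-0.327789 - 0.150000)/(1.540727 - 3.798375)
       = -0.653855
Iteration 3:
  f(-0.327789) = 1.540727
  f(-0.653855) = 0.306237
  x_4 = -0.653855 - 0.306237×(-0.653855 - (-0.327789))/(0.306237 - 1.540727)
       = -0.734742
Iteration 4:
  f(-0.653855) = 0.306237
  f(-0.734742) = 0.009336
  x_5 = -0.734742 - 0.009336×(-0.734742 - (-0.653855))/(0.009336 - 0.306237)
       = -0.737285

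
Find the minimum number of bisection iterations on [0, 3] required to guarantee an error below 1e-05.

We need (b-a)/2^n ≤ 1e-05
(3 - 0)/2^n ≤ 1e-05
3/2^n ≤ 1e-05
2^n ≥ 300000
n ≥ log₂(300000) = 18.19
n ≥ 19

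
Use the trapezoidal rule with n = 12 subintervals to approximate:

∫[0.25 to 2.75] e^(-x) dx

f(x) = e^(-x)
a = 0.25, b = 2.75, n = 12
h = (b - a)/n = 0.208333

Trapezoidal rule: (h/2)[f(x₀) + 2f(x₁) + 2f(x₂) + ... + f(xₙ)]

x_0 = 0.2500, f(x_0) = 0.778801, coefficient = 1
x_1 = 0.4583, f(x_1) = 0.632337, coefficient = 2
x_2 = 0.6667, f(x_2) = 0.513417, coefficient = 2
x_3 = 0.8750, f(x_3) = 0.416862, coefficient = 2
x_4 = 1.0833, f(x_4) = 0.338465, coefficient = 2
x_5 = 1.2917, f(x_5) = 0.274812, coefficient = 2
x_6 = 1.5000, f(x_6) = 0.223130, coefficient = 2
x_7 = 1.7083, f(x_7) = 0.181167, coefficient = 2
x_8 = 1.9167, f(x_8) = 0.147096, coefficient = 2
x_9 = 2.1250, f(x_9) = 0.119433, coefficient = 2
x_10 = 2.3333, f(x_10) = 0.096972, coefficient = 2
x_11 = 2.5417, f(x_11) = 0.078735, coefficient = 2
x_12 = 2.7500, f(x_12) = 0.063928, coefficient = 1

I ≈ (0.208333/2) × 6.887584 = 0.717457
Exact value: 0.714873
Error: 0.002584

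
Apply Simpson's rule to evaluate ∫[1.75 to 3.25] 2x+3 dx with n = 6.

f(x) = 2x+3
a = 1.75, b = 3.25, n = 6
h = (b - a)/n = 0.250000

Simpson's rule: (h/3)[f(x₀) + 4f(x₁) + 2f(x₂) + ... + f(xₙ)]

x_0 = 1.7500, f(x_0) = 6.500000, coefficient = 1
x_1 = 2.0000, f(x_1) = 7.000000, coefficient = 4
x_2 = 2.2500, f(x_2) = 7.500000, coefficient = 2
x_3 = 2.5000, f(x_3) = 8.000000, coefficient = 4
x_4 = 2.7500, f(x_4) = 8.500000, coefficient = 2
x_5 = 3.0000, f(x_5) = 9.000000, coefficient = 4
x_6 = 3.2500, f(x_6) = 9.500000, coefficient = 1

I ≈ (0.250000/3) × 144.000000 = 12.000000
Exact value: 12.000000
Error: 0.000000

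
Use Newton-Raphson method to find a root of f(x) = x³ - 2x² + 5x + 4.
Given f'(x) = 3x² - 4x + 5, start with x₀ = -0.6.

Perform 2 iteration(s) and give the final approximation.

f(x) = x³ - 2x² + 5x + 4
f'(x) = 3x² - 4x + 5
x₀ = -0.6

Newton-Raphson formula: x_{n+1} = x_n - f(x_n)/f'(x_n)

Iteration 1:
  f(-0.600000) = 0.064000
  f'(-0.600000) = 8.480000
  x_1 = -0.600000 - 0.064000/8.480000 = -0.607547
Iteration 2:
  f(-0.607547) = -0.000217
  f'(-0.607547) = 8.537529
  x_2 = -0.607547 - (-0.000217)/8.537529 = -0.607522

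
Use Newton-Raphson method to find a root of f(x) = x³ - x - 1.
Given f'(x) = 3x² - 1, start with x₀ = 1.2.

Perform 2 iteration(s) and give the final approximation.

f(x) = x³ - x - 1
f'(x) = 3x² - 1
x₀ = 1.2

Newton-Raphson formula: x_{n+1} = x_n - f(x_n)/f'(x_n)

Iteration 1:
  f(1.200000) = -0.472000
  f'(1.200000) = 3.320000
  x_1 = 1.200000 - (-0.472000)/3.320000 = 1.342169
Iteration 2:
  f(1.342169) = 0.075636
  f'(1.342169) = 4.404250
  x_2 = 1.342169 - 0.075636/4.404250 = 1.324995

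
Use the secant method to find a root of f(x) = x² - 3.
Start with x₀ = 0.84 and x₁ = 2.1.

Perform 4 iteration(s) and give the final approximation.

f(x) = x² - 3
x₀ = 0.84, x₁ = 2.1

Secant formula: x_{n+1} = x_n - f(x_n)(x_n - x_{n-1})/(f(x_n) - f(x_{n-1}))

Iteration 1:
  f(0.840000) = -2.294400
  f(2.100000) = 1.410000
  x_2 = 2.100000 - 1.410000×(2.100000 - 0.840000)/(1.410000 - (-2.294400))
       = 1.620408
Iteration 2:
  f(2.100000) = 1.410000
  f(1.620408) = -0.374277
  x_3 = 1.620408 - (-0.374277)×(1.620408 - 2.100000)/(-0.374277 - 1.410000)
       = 1.721009
Iteration 3:
  f(1.620408) = -0.374277
  f(1.721009) = -0.038127
  x_4 = 1.721009 - (-0.038127)×(1.721009 - 1.620408)/(-0.038127 - (-0.374277))
       = 1.732420
Iteration 4:
  f(1.721009) = -0.038127
  f(1.732420) = 0.001278
  x_5 = 1.732420 - 0.001278×(1.732420 - 1.721009)/(0.001278 - (-0.038127))
       = 1.732050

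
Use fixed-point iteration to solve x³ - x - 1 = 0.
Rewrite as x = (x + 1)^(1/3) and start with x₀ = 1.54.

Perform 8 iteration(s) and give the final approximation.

Equation: x³ - x - 1 = 0
Fixed-point form: x = (x + 1)^(1/3)
x₀ = 1.54

x_1 = g(1.540000) = 1.364409
x_2 = g(1.364409) = 1.332215
x_3 = g(1.332215) = 1.326140
x_4 = g(1.326140) = 1.324988
x_5 = g(1.324988) = 1.324769
x_6 = g(1.324769) = 1.324728
x_7 = g(1.324728) = 1.324720
x_8 = g(1.324720) = 1.324718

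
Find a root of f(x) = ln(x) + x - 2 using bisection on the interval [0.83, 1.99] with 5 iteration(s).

f(x) = ln(x) + x - 2
Initial interval: [0.83, 1.99]

Iteration 1:
  c_1 = (0.830000 + 1.990000)/2 = 1.410000
  f(c_1) = f(1.410000) = -0.246410
  f(a) × f(c) ≥ 0, new interval: [1.410000, 1.990000]
Iteration 2:
  c_2 = (1.410000 + 1.990000)/2 = 1.700000
  f(c_2) = f(1.700000) = 0.230628
  f(a) × f(c) < 0, new interval: [1.410000, 1.700000]
Iteration 3:
  c_3 = (1.410000 + 1.700000)/2 = 1.555000
  f(c_3) = f(1.555000) = -0.003524
  f(a) × f(c) ≥ 0, new interval: [1.555000, 1.700000]
Iteration 4:
  c_4 = (1.555000 + 1.700000)/2 = 1.627500
  f(c_4) = f(1.627500) = 0.114545
  f(a) × f(c) < 0, new interval: [1.555000, 1.627500]
Iteration 5:
  c_5 = (1.555000 + 1.627500)/2 = 1.591250
  f(c_5) = f(1.591250) = 0.055770
  f(a) × f(c) < 0, new interval: [1.555000, 1.591250]

After 5 iteration(s), the approximation is c_5 = 1.591250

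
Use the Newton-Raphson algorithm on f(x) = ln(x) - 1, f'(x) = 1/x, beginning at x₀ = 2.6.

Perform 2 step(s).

f(x) = ln(x) - 1
f'(x) = 1/x
x₀ = 2.6

Newton-Raphson formula: x_{n+1} = x_n - f(x_n)/f'(x_n)

Iteration 1:
  f(2.600000) = -0.044489
  f'(2.600000) = 0.384615
  x_1 = 2.600000 - (-0.044489)/0.384615 = 2.715670
Iteration 2:
  f(2.715670) = -0.000961
  f'(2.715670) = 0.368233
  x_2 = 2.715670 - (-0.000961)/0.368233 = 2.718281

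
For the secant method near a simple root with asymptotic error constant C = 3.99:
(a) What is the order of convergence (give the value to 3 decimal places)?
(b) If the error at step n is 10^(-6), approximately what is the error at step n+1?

(a) Secant method has superlinear convergence with order φ = (1+√5)/2 ≈ 1.618.
    This means |e_{n+1}| ≈ C|e_n|^1.618.

(b) With |e_n| = 10^(-6) and C = 3.99:
    |e_{n+1}| ≈ 3.99 × (10^(-6))^1.618 = 3.99 × 10^(-9.71)

(a) ≈ 1.618 (golden ratio); (b) |e_{n+1}| ≈ 7.812e-10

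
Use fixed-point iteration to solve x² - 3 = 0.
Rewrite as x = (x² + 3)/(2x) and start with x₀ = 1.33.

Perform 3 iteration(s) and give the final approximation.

Equation: x² - 3 = 0
Fixed-point form: x = (x² + 3)/(2x)
x₀ = 1.33

x_1 = g(1.330000) = 1.792820
x_2 = g(1.792820) = 1.733081
x_3 = g(1.733081) = 1.732051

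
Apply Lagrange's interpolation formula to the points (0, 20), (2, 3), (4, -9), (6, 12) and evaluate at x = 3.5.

Lagrange interpolation formula:
P(x) = Σ yᵢ × Lᵢ(x)
where Lᵢ(x) = Π_{j≠i} (x - xⱼ)/(xᵢ - xⱼ)

L_0(3.5) = (3.5 - 2)/(0 - 2) × (3.5 - 4)/(0 - 4) × (3.5 - 6)/(0 - 6) = -0.039062
L_1(3.5) = (3.5 - 0)/(2 - 0) × (3.5 - 4)/(2 - 4) × (3.5 - 6)/(2 - 6) = 0.273438
L_2(3.5) = (3.5 - 0)/(4 - 0) × (3.5 - 2)/(4 - 2) × (3.5 - 6)/(4 - 6) = 0.820312
L_3(3.5) = (3.5 - 0)/(6 - 0) × (3.5 - 2)/(6 - 2) × (3.5 - 4)/(6 - 4) = -0.054688

P(3.5) = 20×L_0(3.5) + 3×L_1(3.5) + (-9)×L_2(3.5) + 12×L_3(3.5)
P(3.5) = -8.000000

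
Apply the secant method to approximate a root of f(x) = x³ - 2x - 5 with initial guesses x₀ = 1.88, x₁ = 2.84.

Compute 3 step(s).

f(x) = x³ - 2x - 5
x₀ = 1.88, x₁ = 2.84

Secant formula: x_{n+1} = x_n - f(x_n)(x_n - x_{n-1})/(f(x_n) - f(x_{n-1}))

Iteration 1:
  f(1.880000) = -2.115328
  f(2.840000) = 12.226304
  x_2 = 2.840000 - 12.226304×(2.840000 - 1.880000)/(12.226304 - (-2.115328))
       = 2.021596
Iteration 2:
  f(2.840000) = 12.226304
  f(2.021596) = -0.781234
  x_3 = 2.021596 - (-0.781234)×(2.021596 - 2.840000)/(-0.781234 - 12.226304)
       = 2.070749
Iteration 3:
  f(2.021596) = -0.781234
  f(2.070749) = -0.262121
  x_4 = 2.070749 - (-0.262121)×(2.070749 - 2.021596)/(-0.262121 - (-0.781234))
       = 2.095569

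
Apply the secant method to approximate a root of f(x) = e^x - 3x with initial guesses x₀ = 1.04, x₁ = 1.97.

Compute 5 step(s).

f(x) = e^x - 3x
x₀ = 1.04, x₁ = 1.97

Secant formula: x_{n+1} = x_n - f(x_n)(x_n - x_{n-1})/(f(x_n) - f(x_{n-1}))

Iteration 1:
  f(1.040000) = -0.290783
  f(1.970000) = 1.260676
  x_2 = 1.970000 - 1.260676×(1.970000 - 1.040000)/(1.260676 - (-0.290783))
       = 1.214306
Iteration 2:
  f(1.970000) = 1.260676
  f(1.214306) = -0.274962
  x_3 = 1.214306 - (-0.274962)×(1.214306 - 1.970000)/(-0.274962 - 1.260676)
       = 1.349616
Iteration 3:
  f(1.214306) = -0.274962
  f(1.349616) = -0.192904
  x_4 = 1.349616 - (-0.192904)×(1.349616 - 1.214306)/(-0.192904 - (-0.274962))
       = 1.667703
Iteration 4:
  f(1.349616) = -0.192904
  f(1.667703) = 0.296871
  x_5 = 1.667703 - 0.296871×(1.667703 - 1.349616)/(0.296871 - (-0.192904))
       = 1.474898
Iteration 5:
  f(1.667703) = 0.296871
  f(1.474898) = -0.054104
  x_6 = 1.474898 - (-0.054104)×(1.474898 - 1.667703)/(-0.054104 - 0.296871)
       = 1.504620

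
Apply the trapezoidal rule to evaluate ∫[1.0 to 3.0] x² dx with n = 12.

f(x) = x²
a = 1.0, b = 3.0, n = 12
h = (b - a)/n = 0.166667

Trapezoidal rule: (h/2)[f(x₀) + 2f(x₁) + 2f(x₂) + ... + f(xₙ)]

x_0 = 1.0000, f(x_0) = 1.000000, coefficient = 1
x_1 = 1.1667, f(x_1) = 1.361111, coefficient = 2
x_2 = 1.3333, f(x_2) = 1.777778, coefficient = 2
x_3 = 1.5000, f(x_3) = 2.250000, coefficient = 2
x_4 = 1.6667, f(x_4) = 2.777778, coefficient = 2
x_5 = 1.8333, f(x_5) = 3.361111, coefficient = 2
x_6 = 2.0000, f(x_6) = 4.000000, coefficient = 2
x_7 = 2.1667, f(x_7) = 4.694444, coefficient = 2
x_8 = 2.3333, f(x_8) = 5.444444, coefficient = 2
x_9 = 2.5000, f(x_9) = 6.250000, coefficient = 2
x_10 = 2.6667, f(x_10) = 7.111111, coefficient = 2
x_11 = 2.8333, f(x_11) = 8.027778, coefficient = 2
x_12 = 3.0000, f(x_12) = 9.000000, coefficient = 1

I ≈ (0.166667/2) × 104.111111 = 8.675926
Exact value: 8.666667
Error: 0.009259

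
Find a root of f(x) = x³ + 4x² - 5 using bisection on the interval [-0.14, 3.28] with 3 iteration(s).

f(x) = x³ + 4x² - 5
Initial interval: [-0.14, 3.28]

Iteration 1:
  c_1 = (-0.140000 + 3.280000)/2 = 1.570000
  f(c_1) = f(1.570000) = 8.729493
  f(a) × f(c) < 0, new interval: [-0.140000, 1.570000]
Iteration 2:
  c_2 = (-0.140000 + 1.570000)/2 = 0.715000
  f(c_2) = f(0.715000) = -2.589574
  f(a) × f(c) ≥ 0, new interval: [0.715000, 1.570000]
Iteration 3:
  c_3 = (0.715000 + 1.570000)/2 = 1.142500
  f(c_3) = f(1.142500) = 1.712537
  f(a) × f(c) < 0, new interval: [0.715000, 1.142500]

After 3 iteration(s), the approximation is c_3 = 1.142500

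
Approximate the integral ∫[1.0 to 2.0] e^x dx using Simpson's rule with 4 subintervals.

f(x) = e^x
a = 1.0, b = 2.0, n = 4
h = (b - a)/n = 0.250000

Simpson's rule: (h/3)[f(x₀) + 4f(x₁) + 2f(x₂) + ... + f(xₙ)]

x_0 = 1.0000, f(x_0) = 2.718282, coefficient = 1
x_1 = 1.2500, f(x_1) = 3.490343, coefficient = 4
x_2 = 1.5000, f(x_2) = 4.481689, coefficient = 2
x_3 = 1.7500, f(x_3) = 5.754603, coefficient = 4
x_4 = 2.0000, f(x_4) = 7.389056, coefficient = 1

I ≈ (0.250000/3) × 56.050499 = 4.670875
Exact value: 4.670774
Error: 0.000101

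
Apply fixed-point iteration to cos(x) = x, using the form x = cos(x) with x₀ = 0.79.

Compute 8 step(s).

Equation: cos(x) = x
Fixed-point form: x = cos(x)
x₀ = 0.79

x_1 = g(0.790000) = 0.703845
x_2 = g(0.703845) = 0.762359
x_3 = g(0.762359) = 0.723209
x_4 = g(0.723209) = 0.749686
x_5 = g(0.749686) = 0.731903
x_6 = g(0.731903) = 0.743904
x_7 = g(0.743904) = 0.735830
x_8 = g(0.735830) = 0.741274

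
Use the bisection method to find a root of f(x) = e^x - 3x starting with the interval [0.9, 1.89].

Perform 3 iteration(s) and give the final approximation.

f(x) = e^x - 3x
Initial interval: [0.9, 1.89]

Iteration 1:
  c_1 = (0.900000 + 1.890000)/2 = 1.395000
  f(c_1) = f(1.395000) = -0.150025
  f(a) × f(c) ≥ 0, new interval: [1.395000, 1.890000]
Iteration 2:
  c_2 = (1.395000 + 1.890000)/2 = 1.642500
  f(c_2) = f(1.642500) = 0.240574
  f(a) × f(c) < 0, new interval: [1.395000, 1.642500]
Iteration 3:
  c_3 = (1.395000 + 1.642500)/2 = 1.518750
  f(c_3) = f(1.518750) = 0.010263
  f(a) × f(c) < 0, new interval: [1.395000, 1.518750]

After 3 iteration(s), the approximation is c_3 = 1.518750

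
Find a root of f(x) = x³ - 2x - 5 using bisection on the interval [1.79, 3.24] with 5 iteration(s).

f(x) = x³ - 2x - 5
Initial interval: [1.79, 3.24]

Iteration 1:
  c_1 = (1.790000 + 3.240000)/2 = 2.515000
  f(c_1) = f(2.515000) = 5.877941
  f(a) × f(c) < 0, new interval: [1.790000, 2.515000]
Iteration 2:
  c_2 = (1.790000 + 2.515000)/2 = 2.152500
  f(c_2) = f(2.152500) = 0.668084
  f(a) × f(c) < 0, new interval: [1.790000, 2.152500]
Iteration 3:
  c_3 = (1.790000 + 2.152500)/2 = 1.971250
  f(c_3) = f(1.971250) = -1.282564
  f(a) × f(c) ≥ 0, new interval: [1.971250, 2.152500]
Iteration 4:
  c_4 = (1.971250 + 2.152500)/2 = 2.061875
  f(c_4) = f(2.061875) = -0.358042
  f(a) × f(c) ≥ 0, new interval: [2.061875, 2.152500]
Iteration 5:
  c_5 = (2.061875 + 2.152500)/2 = 2.107187
  f(c_5) = f(2.107187) = 0.142041
  f(a) × f(c) < 0, new interval: [2.061875, 2.107187]

After 5 iteration(s), the approximation is c_5 = 2.107187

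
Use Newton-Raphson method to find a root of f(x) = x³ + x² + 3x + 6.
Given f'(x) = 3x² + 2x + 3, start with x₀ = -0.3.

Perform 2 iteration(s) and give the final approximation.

f(x) = x³ + x² + 3x + 6
f'(x) = 3x² + 2x + 3
x₀ = -0.3

Newton-Raphson formula: x_{n+1} = x_n - f(x_n)/f'(x_n)

Iteration 1:
  f(-0.300000) = 5.163000
  f'(-0.300000) = 2.670000
  x_1 = -0.300000 - 5.163000/2.670000 = -2.233708
Iteration 2:
  f(-2.233708) = -6.856648
  f'(-2.233708) = 13.500937
  x_2 = -2.233708 - (-6.856648)/13.500937 = -1.725843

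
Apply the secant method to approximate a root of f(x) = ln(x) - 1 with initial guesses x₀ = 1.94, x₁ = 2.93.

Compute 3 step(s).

f(x) = ln(x) - 1
x₀ = 1.94, x₁ = 2.93

Secant formula: x_{n+1} = x_n - f(x_n)(x_n - x_{n-1})/(f(x_n) - f(x_{n-1}))

Iteration 1:
  f(1.940000) = -0.337312
  f(2.930000) = 0.075002
  x_2 = 2.930000 - 0.075002×(2.930000 - 1.940000)/(0.075002 - (-0.337312))
       = 2.749913
Iteration 2:
  f(2.930000) = 0.075002
  f(2.749913) = 0.011569
  x_3 = 2.749913 - 0.011569×(2.749913 - 2.930000)/(0.011569 - 0.075002)
       = 2.717068
Iteration 3:
  f(2.749913) = 0.011569
  f(2.717068) = -0.000447
  x_4 = 2.717068 - (-0.000447)×(2.717068 - 2.749913)/(-0.000447 - 0.011569)
       = 2.718289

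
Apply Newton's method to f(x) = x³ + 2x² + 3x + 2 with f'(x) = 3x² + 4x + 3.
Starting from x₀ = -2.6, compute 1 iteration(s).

f(x) = x³ + 2x² + 3x + 2
f'(x) = 3x² + 4x + 3
x₀ = -2.6

Newton-Raphson formula: x_{n+1} = x_n - f(x_n)/f'(x_n)

Iteration 1:
  f(-2.600000) = -9.856000
  f'(-2.600000) = 12.880000
  x_1 = -2.600000 - (-9.856000)/12.880000 = -1.834783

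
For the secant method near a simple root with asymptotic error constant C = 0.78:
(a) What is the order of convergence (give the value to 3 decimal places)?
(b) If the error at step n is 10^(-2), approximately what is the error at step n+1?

(a) Secant method has superlinear convergence with order φ = (1+√5)/2 ≈ 1.618.
    This means |e_{n+1}| ≈ C|e_n|^1.618.

(b) With |e_n| = 10^(-2) and C = 0.78:
    |e_{n+1}| ≈ 0.78 × (10^(-2))^1.618 = 0.78 × 10^(-3.24)

(a) ≈ 1.618 (golden ratio); (b) |e_{n+1}| ≈ 4.529e-04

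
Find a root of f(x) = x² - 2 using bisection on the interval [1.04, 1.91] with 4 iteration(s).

f(x) = x² - 2
Initial interval: [1.04, 1.91]

Iteration 1:
  c_1 = (1.040000 + 1.910000)/2 = 1.475000
  f(c_1) = f(1.475000) = 0.175625
  f(a) × f(c) < 0, new interval: [1.040000, 1.475000]
Iteration 2:
  c_2 = (1.040000 + 1.475000)/2 = 1.257500
  f(c_2) = f(1.257500) = -0.418694
  f(a) × f(c) ≥ 0, new interval: [1.257500, 1.475000]
Iteration 3:
  c_3 = (1.257500 + 1.475000)/2 = 1.366250
  f(c_3) = f(1.366250) = -0.133361
  f(a) × f(c) ≥ 0, new interval: [1.366250, 1.475000]
Iteration 4:
  c_4 = (1.366250 + 1.475000)/2 = 1.420625
  f(c_4) = f(1.420625) = 0.018175
  f(a) × f(c) < 0, new interval: [1.366250, 1.420625]

After 4 iteration(s), the approximation is c_4 = 1.420625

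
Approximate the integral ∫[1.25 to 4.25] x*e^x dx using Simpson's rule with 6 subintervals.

f(x) = x*e^x
a = 1.25, b = 4.25, n = 6
h = (b - a)/n = 0.500000

Simpson's rule: (h/3)[f(x₀) + 4f(x₁) + 2f(x₂) + ... + f(xₙ)]

x_0 = 1.2500, f(x_0) = 4.362929, coefficient = 1
x_1 = 1.7500, f(x_1) = 10.070555, coefficient = 4
x_2 = 2.2500, f(x_2) = 21.347406, coefficient = 2
x_3 = 2.7500, f(x_3) = 43.017238, coefficient = 4
x_4 = 3.2500, f(x_4) = 83.818605, coefficient = 2
x_5 = 3.7500, f(x_5) = 159.454058, coefficient = 4
x_6 = 4.2500, f(x_6) = 297.948002, coefficient = 1

I ≈ (0.500000/3) × 1362.810351 = 227.135059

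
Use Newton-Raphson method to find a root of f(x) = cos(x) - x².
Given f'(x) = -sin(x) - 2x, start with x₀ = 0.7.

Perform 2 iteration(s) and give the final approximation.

f(x) = cos(x) - x²
f'(x) = -sin(x) - 2x
x₀ = 0.7

Newton-Raphson formula: x_{n+1} = x_n - f(x_n)/f'(x_n)

Iteration 1:
  f(0.700000) = 0.274842
  f'(0.700000) = -2.044218
  x_1 = 0.700000 - 0.274842/(-2.044218) = 0.834449
Iteration 2:
  f(0.834449) = -0.024718
  f'(0.834449) = -2.409823
  x_2 = 0.834449 - (-0.024718)/(-2.409823) = 0.824191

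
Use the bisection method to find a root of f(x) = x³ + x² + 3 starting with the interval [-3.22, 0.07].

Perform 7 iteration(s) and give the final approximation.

f(x) = x³ + x² + 3
Initial interval: [-3.22, 0.07]

Iteration 1:
  c_1 = (-3.220000 + 0.070000)/2 = -1.575000
  f(c_1) = f(-1.575000) = 1.573641
  f(a) × f(c) < 0, new interval: [-3.220000, -1.575000]
Iteration 2:
  c_2 = (-3.220000 + (-1.575000))/2 = -2.397500
  f(c_2) = f(-2.397500) = -5.032839
  f(a) × f(c) ≥ 0, new interval: [-2.397500, -1.575000]
Iteration 3:
  c_3 = (-2.397500 + (-1.575000))/2 = -1.986250
  f(c_3) = f(-1.986250) = -0.890943
  f(a) × f(c) ≥ 0, new interval: [-1.986250, -1.575000]
Iteration 4:
  c_4 = (-1.986250 + (-1.575000))/2 = -1.780625
  f(c_4) = f(-1.780625) = 0.524931
  f(a) × f(c) < 0, new interval: [-1.986250, -1.780625]
Iteration 5:
  c_5 = (-1.986250 + (-1.780625))/2 = -1.883438
  f(c_5) = f(-1.883438) = -0.133850
  f(a) × f(c) ≥ 0, new interval: [-1.883438, -1.780625]
Iteration 6:
  c_6 = (-1.883438 + (-1.780625))/2 = -1.832031
  f(c_6) = f(-1.832031) = 0.207421
  f(a) × f(c) < 0, new interval: [-1.883438, -1.832031]
Iteration 7:
  c_7 = (-1.883438 + (-1.832031))/2 = -1.857734
  f(c_7) = f(-1.857734) = 0.039807
  f(a) × f(c) < 0, new interval: [-1.883438, -1.857734]

After 7 iteration(s), the approximation is c_7 = -1.857734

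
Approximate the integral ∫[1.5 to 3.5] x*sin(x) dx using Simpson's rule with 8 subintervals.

f(x) = x*sin(x)
a = 1.5, b = 3.5, n = 8
h = (b - a)/n = 0.250000

Simpson's rule: (h/3)[f(x₀) + 4f(x₁) + 2f(x₂) + ... + f(xₙ)]

x_0 = 1.5000, f(x_0) = 1.496242, coefficient = 1
x_1 = 1.7500, f(x_1) = 1.721975, coefficient = 4
x_2 = 2.0000, f(x_2) = 1.818595, coefficient = 2
x_3 = 2.2500, f(x_3) = 1.750665, coefficient = 4
x_4 = 2.5000, f(x_4) = 1.496180, coefficient = 2
x_5 = 2.7500, f(x_5) = 1.049568, coefficient = 4
x_6 = 3.0000, f(x_6) = 0.423360, coefficient = 2
x_7 = 3.2500, f(x_7) = -0.351634, coefficient = 4
x_8 = 3.5000, f(x_8) = -1.227741, coefficient = 1

I ≈ (0.250000/3) × 24.427066 = 2.035589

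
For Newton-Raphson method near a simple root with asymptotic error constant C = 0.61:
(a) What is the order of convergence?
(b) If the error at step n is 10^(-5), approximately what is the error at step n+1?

(a) Newton-Raphson has quadratic (order 2) convergence near simple roots.
    This means |e_{n+1}| ≈ C|e_n|².

(b) With |e_n| = 10^(-5) and C = 0.61:
    |e_{n+1}| ≈ 0.61 × (10^(-5))² = 0.61 × 10^(-10)

(a) 2 (quadratic); (b) |e_{n+1}| ≈ 6.100e-11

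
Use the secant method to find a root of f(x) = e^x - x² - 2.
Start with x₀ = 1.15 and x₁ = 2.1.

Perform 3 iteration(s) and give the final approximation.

f(x) = e^x - x² - 2
x₀ = 1.15, x₁ = 2.1

Secant formula: x_{n+1} = x_n - f(x_n)(x_n - x_{n-1})/(f(x_n) - f(x_{n-1}))

Iteration 1:
  f(1.150000) = -0.164307
  f(2.100000) = 1.756170
  x_2 = 2.100000 - 1.756170×(2.100000 - 1.150000)/(1.756170 - (-0.164307))
       = 1.231278
Iteration 2:
  f(2.100000) = 1.756170
  f(1.231278) = -0.090441
  x_3 = 1.231278 - (-0.090441)×(1.231278 - 2.100000)/(-0.090441 - 1.756170)
       = 1.273825
Iteration 3:
  f(1.231278) = -0.090441
  f(1.273825) = -0.048131
  x_4 = 1.273825 - (-0.048131)×(1.273825 - 1.231278)/(-0.048131 - (-0.090441))
       = 1.322226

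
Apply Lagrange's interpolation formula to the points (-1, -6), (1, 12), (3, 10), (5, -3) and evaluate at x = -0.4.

Lagrange interpolation formula:
P(x) = Σ yᵢ × Lᵢ(x)
where Lᵢ(x) = Π_{j≠i} (x - xⱼ)/(xᵢ - xⱼ)

L_0(-0.4) = (-0.4 - 1)/(-1 - 1) × (-0.4 - 3)/(-1 - 3) × (-0.4 - 5)/(-1 - 5) = 0.535500
L_1(-0.4) = (-0.4 - (-1))/(1 - (-1)) × (-0.4 - 3)/(1 - 3) × (-0.4 - 5)/(1 - 5) = 0.688500
L_2(-0.4) = (-0.4 - (-1))/(3 - (-1)) × (-0.4 - 1)/(3 - 1) × (-0.4 - 5)/(3 - 5) = -0.283500
L_3(-0.4) = (-0.4 - (-1))/(5 - (-1)) × (-0.4 - 1)/(5 - 1) × (-0.4 - 3)/(5 - 3) = 0.059500

P(-0.4) = (-6)×L_0(-0.4) + 12×L_1(-0.4) + 10×L_2(-0.4) + (-3)×L_3(-0.4)
P(-0.4) = 2.035500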